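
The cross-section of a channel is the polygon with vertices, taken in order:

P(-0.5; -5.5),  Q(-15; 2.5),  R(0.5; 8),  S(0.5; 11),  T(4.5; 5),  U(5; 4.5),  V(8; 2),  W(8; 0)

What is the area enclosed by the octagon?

170.625

Cross-terms: -83.75, -121.25, 1.5, -47, -4.75, -26, -16, -44  ⇒  Σ = -341.25
Area = |Σ|/2 = 170.625.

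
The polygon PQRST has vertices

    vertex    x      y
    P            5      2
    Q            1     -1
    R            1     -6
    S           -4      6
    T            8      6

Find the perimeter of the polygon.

40

|PQ| = √((-4)² + (-3)²) = √25 = 5
|QR| = √((0)² + (-5)²) = √25 = 5
|RS| = √((-5)² + (12)²) = √169 = 13
|ST| = √((12)² + (0)²) = √144 = 12
|TP| = √((-3)² + (-4)²) = √25 = 5
Perimeter = 5 + 5 + 13 + 12 + 5 = 40.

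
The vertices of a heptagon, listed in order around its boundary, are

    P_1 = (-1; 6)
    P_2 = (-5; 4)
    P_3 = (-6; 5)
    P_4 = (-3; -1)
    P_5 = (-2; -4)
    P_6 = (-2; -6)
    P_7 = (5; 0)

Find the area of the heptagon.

60

Apply the shoelace (surveyor's) formula: 2A = Σ (x_i·y_{i+1} − x_{i+1}·y_i), indices taken mod 7.
P_1→P_2: (-1)(4) − (-5)(6) = 26
P_2→P_3: (-5)(5) − (-6)(4) = -1
P_3→P_4: (-6)(-1) − (-3)(5) = 21
P_4→P_5: (-3)(-4) − (-2)(-1) = 10
P_5→P_6: (-2)(-6) − (-2)(-4) = 4
P_6→P_7: (-2)(0) − (5)(-6) = 30
P_7→P_1: (5)(6) − (-1)(0) = 30
Σ = 120
Area = |Σ|/2 = 60.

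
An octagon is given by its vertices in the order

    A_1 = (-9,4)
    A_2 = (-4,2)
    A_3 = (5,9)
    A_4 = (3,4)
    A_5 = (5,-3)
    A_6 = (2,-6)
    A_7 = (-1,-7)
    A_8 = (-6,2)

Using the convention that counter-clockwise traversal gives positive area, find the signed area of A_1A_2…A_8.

-89

Apply the shoelace formula: 2A = Σ (x_i·y_{i+1} − x_{i+1}·y_i), indices taken mod 8.
Σ = (-2) + (-46) + (-7) + (-29) + (-24) + (-20) + (-44) + (-6) = -178
Signed area = Σ/2 = -89 (negative ⇒ clockwise traversal).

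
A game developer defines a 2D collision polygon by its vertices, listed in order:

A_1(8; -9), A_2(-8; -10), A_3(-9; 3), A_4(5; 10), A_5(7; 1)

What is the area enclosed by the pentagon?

253.5

Apply the surveyor's formula: 2A = Σ (x_i·y_{i+1} − x_{i+1}·y_i), indices taken mod 5.
A_1→A_2: (8)(-10) − (-8)(-9) = -152
A_2→A_3: (-8)(3) − (-9)(-10) = -114
A_3→A_4: (-9)(10) − (5)(3) = -105
A_4→A_5: (5)(1) − (7)(10) = -65
A_5→A_1: (7)(-9) − (8)(1) = -71
Σ = -507
Area = |Σ|/2 = 253.5.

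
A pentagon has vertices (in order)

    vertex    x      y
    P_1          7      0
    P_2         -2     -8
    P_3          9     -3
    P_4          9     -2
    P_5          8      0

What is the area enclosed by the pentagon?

Apply the shoelace (surveyor's) formula: 2A = Σ (x_i·y_{i+1} − x_{i+1}·y_i), indices taken mod 5.
Σ = (-56) + (78) + (9) + (16) + (0) = 47
Area = |Σ|/2 = 23.5.

23.5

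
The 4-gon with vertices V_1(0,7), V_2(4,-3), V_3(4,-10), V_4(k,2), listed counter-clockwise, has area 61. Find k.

Write out the shoelace sum; only the two edges meeting at V_4 involve k:
2·Area = [(4·2 − k·(-10)) + (k·7 − 0·2)] + -56
       = 17·k + -48 = 122
⇒ k = 10.

10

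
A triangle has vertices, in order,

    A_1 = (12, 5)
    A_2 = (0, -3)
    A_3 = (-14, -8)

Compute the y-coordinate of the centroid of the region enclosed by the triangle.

Apply the surveyor's formula. First the cross-terms c_i = x_i·y_{i+1} − x_{i+1}·y_i:
  -36, -42, 26  ⇒  2A = -52, A = -26.
Then Σ (y_i + y_{i+1})·c_i = 312, so ȳ = 312 / (6·(-26)) = -2.

-2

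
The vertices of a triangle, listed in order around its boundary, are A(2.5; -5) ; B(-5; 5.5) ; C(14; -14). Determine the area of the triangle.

26.625

Apply the shoelace formula: 2A = Σ (x_i·y_{i+1} − x_{i+1}·y_i), indices taken mod 3.
Σ = (-11.25) + (-7) + (-35) = -53.25
Area = |Σ|/2 = 26.625.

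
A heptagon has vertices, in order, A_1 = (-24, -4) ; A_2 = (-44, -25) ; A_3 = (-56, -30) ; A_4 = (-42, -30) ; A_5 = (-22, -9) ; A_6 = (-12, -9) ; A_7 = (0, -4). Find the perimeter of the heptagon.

132

|A_1A_2| = √((-20)² + (-21)²) = √841 = 29
|A_2A_3| = √((-12)² + (-5)²) = √169 = 13
|A_3A_4| = √((14)² + (0)²) = √196 = 14
|A_4A_5| = √((20)² + (21)²) = √841 = 29
|A_5A_6| = √((10)² + (0)²) = √100 = 10
|A_6A_7| = √((12)² + (5)²) = √169 = 13
|A_7A_1| = √((-24)² + (0)²) = √576 = 24
Perimeter = 29 + 13 + 14 + 29 + 10 + 13 + 24 = 132.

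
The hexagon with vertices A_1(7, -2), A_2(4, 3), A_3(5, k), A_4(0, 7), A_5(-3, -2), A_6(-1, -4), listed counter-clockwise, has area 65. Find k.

Write out the shoelace sum; only the two edges meeting at A_3 involve k:
2·Area = [(4·k − 5·3) + (5·7 − 0·k)] + 90
       = 4·k + 110 = 130
⇒ k = 5.

5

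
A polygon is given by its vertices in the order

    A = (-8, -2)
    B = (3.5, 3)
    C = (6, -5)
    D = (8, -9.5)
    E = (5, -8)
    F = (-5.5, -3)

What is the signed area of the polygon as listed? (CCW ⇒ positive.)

Apply the shoelace (surveyor's) formula: 2A = Σ (x_i·y_{i+1} − x_{i+1}·y_i), indices taken mod 6.
Σ = (-17) + (-35.5) + (-17) + (-16.5) + (-59) + (-13) = -158
Signed area = Σ/2 = -79 (negative ⇒ clockwise traversal).

-79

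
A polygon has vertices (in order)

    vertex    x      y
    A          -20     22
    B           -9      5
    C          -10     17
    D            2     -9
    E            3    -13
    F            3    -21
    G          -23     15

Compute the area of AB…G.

Apply the surveyor's formula: 2A = Σ (x_i·y_{i+1} − x_{i+1}·y_i), indices taken mod 7.
A→B: (-20)(5) − (-9)(22) = 98
B→C: (-9)(17) − (-10)(5) = -103
C→D: (-10)(-9) − (2)(17) = 56
D→E: (2)(-13) − (3)(-9) = 1
E→F: (3)(-21) − (3)(-13) = -24
F→G: (3)(15) − (-23)(-21) = -438
G→A: (-23)(22) − (-20)(15) = -206
Σ = -616
Area = |Σ|/2 = 308.

308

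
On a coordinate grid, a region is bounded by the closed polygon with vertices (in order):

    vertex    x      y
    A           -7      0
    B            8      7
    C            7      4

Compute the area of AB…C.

Cross-terms: -49, -17, 28  ⇒  Σ = -38
Area = |Σ|/2 = 19.

19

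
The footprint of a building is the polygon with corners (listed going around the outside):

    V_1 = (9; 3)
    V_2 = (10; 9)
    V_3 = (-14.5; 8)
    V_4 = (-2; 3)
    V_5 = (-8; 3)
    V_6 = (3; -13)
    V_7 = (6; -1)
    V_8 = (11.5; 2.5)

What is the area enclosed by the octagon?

230.25

Apply Gauss's area formula: 2A = Σ (x_i·y_{i+1} − x_{i+1}·y_i), indices taken mod 8.
Σ = (51) + (210.5) + (-27.5) + (18) + (95) + (75) + (26.5) + (12) = 460.5
Area = |Σ|/2 = 230.25.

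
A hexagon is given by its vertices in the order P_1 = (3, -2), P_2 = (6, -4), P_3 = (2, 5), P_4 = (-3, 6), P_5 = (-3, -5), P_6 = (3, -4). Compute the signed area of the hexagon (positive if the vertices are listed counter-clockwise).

Apply the surveyor's formula: 2A = Σ (x_i·y_{i+1} − x_{i+1}·y_i), indices taken mod 6.
Σ = (0) + (38) + (27) + (33) + (27) + (6) = 131
Signed area = Σ/2 = 65.5 (positive ⇒ counter-clockwise traversal).

65.5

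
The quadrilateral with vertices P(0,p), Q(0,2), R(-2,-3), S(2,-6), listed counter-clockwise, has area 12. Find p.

Write out the shoelace sum; only the two edges meeting at P involve p:
2·Area = [(2·p − 0·(-6)) + (0·2 − 0·p)] + 22
       = 2·p + 22 = 24
⇒ p = 1.

1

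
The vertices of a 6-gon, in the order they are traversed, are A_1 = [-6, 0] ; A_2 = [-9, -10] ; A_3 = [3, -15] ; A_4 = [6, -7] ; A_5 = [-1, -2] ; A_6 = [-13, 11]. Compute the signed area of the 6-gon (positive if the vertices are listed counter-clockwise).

Apply the surveyor's formula: 2A = Σ (x_i·y_{i+1} − x_{i+1}·y_i), indices taken mod 6.
Σ = (60) + (165) + (69) + (-19) + (-37) + (66) = 304
Signed area = Σ/2 = 152 (positive ⇒ counter-clockwise traversal).

152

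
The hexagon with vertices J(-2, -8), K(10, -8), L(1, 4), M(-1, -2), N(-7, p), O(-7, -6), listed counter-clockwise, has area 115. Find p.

The doubled signed area Σ (x_i y_{i+1} − x_{i+1} y_i) is linear in p.
With p=0 it equals 218; the coefficient of p is 6 (from the two edges through N).
So 6·p + 218 = 2·115 = 230 ⇒ p = 2.

2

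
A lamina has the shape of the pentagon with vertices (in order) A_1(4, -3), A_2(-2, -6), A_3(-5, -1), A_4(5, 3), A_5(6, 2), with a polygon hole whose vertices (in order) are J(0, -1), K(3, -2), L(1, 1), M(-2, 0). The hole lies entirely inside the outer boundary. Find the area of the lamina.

45

Outer boundary:
Σ = (-30) + (-28) + (-10) + (-8) + (-26) = -102
Area = |Σ|/2 = 51.
Hole:
Σ = (3) + (5) + (2) + (2) = 12
Area = |Σ|/2 = 6.
Net area = 51 − 6 = 45.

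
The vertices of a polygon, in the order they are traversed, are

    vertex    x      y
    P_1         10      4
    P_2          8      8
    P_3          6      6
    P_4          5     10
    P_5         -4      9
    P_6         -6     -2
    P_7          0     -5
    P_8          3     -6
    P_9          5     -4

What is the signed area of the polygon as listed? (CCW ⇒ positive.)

Σ = (48) + (0) + (30) + (85) + (62) + (30) + (15) + (18) + (60) = 348
Signed area = Σ/2 = 174 (positive ⇒ counter-clockwise traversal).

174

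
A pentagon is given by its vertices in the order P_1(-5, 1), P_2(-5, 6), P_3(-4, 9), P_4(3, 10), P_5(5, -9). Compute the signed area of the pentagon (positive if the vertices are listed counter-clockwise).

-115

Apply the surveyor's formula: 2A = Σ (x_i·y_{i+1} − x_{i+1}·y_i), indices taken mod 5.
Σ = (-25) + (-21) + (-67) + (-77) + (-40) = -230
Signed area = Σ/2 = -115 (negative ⇒ clockwise traversal).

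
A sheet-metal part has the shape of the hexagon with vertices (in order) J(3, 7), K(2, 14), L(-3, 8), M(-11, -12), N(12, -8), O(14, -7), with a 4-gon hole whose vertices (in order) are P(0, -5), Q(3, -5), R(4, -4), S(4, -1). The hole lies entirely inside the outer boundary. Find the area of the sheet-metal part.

287

Outer boundary:
Σ = (28) + (58) + (124) + (232) + (28) + (119) = 589
Area = |Σ|/2 = 294.5.
Hole:
Apply the shoelace formula: 2A = Σ (x_i·y_{i+1} − x_{i+1}·y_i), indices taken mod 4.
P→Q: (0)(-5) − (3)(-5) = 15
Q→R: (3)(-4) − (4)(-5) = 8
R→S: (4)(-1) − (4)(-4) = 12
S→P: (4)(-5) − (0)(-1) = -20
Σ = 15
Area = |Σ|/2 = 7.5.
Net area = 294.5 − 7.5 = 287.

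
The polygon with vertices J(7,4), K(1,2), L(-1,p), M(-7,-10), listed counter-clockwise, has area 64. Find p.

8

The doubled signed area Σ (x_i y_{i+1} − x_{i+1} y_i) is linear in p.
With p=0 it equals 64; the coefficient of p is 8 (from the two edges through L).
So 8·p + 64 = 2·64 = 128 ⇒ p = 8.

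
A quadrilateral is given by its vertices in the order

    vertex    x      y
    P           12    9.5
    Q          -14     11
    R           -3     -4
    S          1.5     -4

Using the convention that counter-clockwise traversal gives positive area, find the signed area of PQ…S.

217.125

Apply the surveyor's formula: 2A = Σ (x_i·y_{i+1} − x_{i+1}·y_i), indices taken mod 4.
P→Q: (12)(11) − (-14)(9.5) = 265
Q→R: (-14)(-4) − (-3)(11) = 89
R→S: (-3)(-4) − (1.5)(-4) = 18
S→P: (1.5)(9.5) − (12)(-4) = 62.25
Σ = 434.25
Signed area = Σ/2 = 217.125 (positive ⇒ counter-clockwise traversal).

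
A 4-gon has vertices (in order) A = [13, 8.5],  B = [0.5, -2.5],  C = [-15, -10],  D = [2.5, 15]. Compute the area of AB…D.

Σ = (-36.75) + (-42.5) + (-200) + (-173.75) = -453
Area = |Σ|/2 = 226.5.

226.5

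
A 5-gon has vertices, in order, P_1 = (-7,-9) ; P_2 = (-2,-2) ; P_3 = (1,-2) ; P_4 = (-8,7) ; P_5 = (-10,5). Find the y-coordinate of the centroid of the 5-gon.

Apply the surveyor's formula. First the cross-terms c_i = x_i·y_{i+1} − x_{i+1}·y_i:
  -4, 6, -9, 30, 125  ⇒  2A = 148, A = 74.
Then Σ (y_i + y_{i+1})·c_i = -165, so ȳ = -165 / (6·74) = -55/148.

-55/148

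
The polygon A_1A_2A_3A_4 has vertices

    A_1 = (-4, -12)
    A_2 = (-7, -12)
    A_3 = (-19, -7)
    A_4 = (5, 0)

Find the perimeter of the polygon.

|A_1A_2| = √((-3)² + (0)²) = √9 = 3
|A_2A_3| = √((-12)² + (5)²) = √169 = 13
|A_3A_4| = √((24)² + (7)²) = √625 = 25
|A_4A_1| = √((-9)² + (-12)²) = √225 = 15
Perimeter = 3 + 13 + 25 + 15 = 56.

56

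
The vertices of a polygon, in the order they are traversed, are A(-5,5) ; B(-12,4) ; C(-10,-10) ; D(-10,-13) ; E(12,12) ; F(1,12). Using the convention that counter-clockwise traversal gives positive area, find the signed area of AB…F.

231.5

Σ = (40) + (160) + (30) + (36) + (132) + (65) = 463
Signed area = Σ/2 = 231.5 (positive ⇒ counter-clockwise traversal).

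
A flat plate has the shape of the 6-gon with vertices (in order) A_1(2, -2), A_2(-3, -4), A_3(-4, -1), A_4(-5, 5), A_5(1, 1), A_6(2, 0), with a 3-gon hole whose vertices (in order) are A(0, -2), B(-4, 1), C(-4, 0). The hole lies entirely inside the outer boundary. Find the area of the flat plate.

32

Outer boundary:
Apply the shoelace (surveyor's) formula: 2A = Σ (x_i·y_{i+1} − x_{i+1}·y_i), indices taken mod 6.
Σ = (-14) + (-13) + (-25) + (-10) + (-2) + (-4) = -68
Area = |Σ|/2 = 34.
Hole:
Cross-terms: -8, 4, 8  ⇒  Σ = 4
Area = |Σ|/2 = 2.
Net area = 34 − 2 = 32.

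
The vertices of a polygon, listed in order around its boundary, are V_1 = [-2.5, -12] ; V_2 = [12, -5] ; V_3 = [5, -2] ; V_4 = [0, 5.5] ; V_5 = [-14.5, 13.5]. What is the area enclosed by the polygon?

Apply the shoelace (surveyor's) formula: 2A = Σ (x_i·y_{i+1} − x_{i+1}·y_i), indices taken mod 5.
Σ = (156.5) + (1) + (27.5) + (79.75) + (207.75) = 472.5
Area = |Σ|/2 = 236.25.

236.25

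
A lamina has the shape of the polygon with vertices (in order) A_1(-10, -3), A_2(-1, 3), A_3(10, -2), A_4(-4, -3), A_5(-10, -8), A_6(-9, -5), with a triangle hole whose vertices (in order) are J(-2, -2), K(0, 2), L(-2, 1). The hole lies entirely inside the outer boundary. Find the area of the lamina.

68

Outer boundary:
Apply Gauss's area formula: 2A = Σ (x_i·y_{i+1} − x_{i+1}·y_i), indices taken mod 6.
Σ = (-33) + (-28) + (-38) + (2) + (-22) + (-23) = -142
Area = |Σ|/2 = 71.
Hole:
Apply the surveyor's formula: 2A = Σ (x_i·y_{i+1} − x_{i+1}·y_i), indices taken mod 3.
Σ = (-4) + (4) + (6) = 6
Area = |Σ|/2 = 3.
Net area = 71 − 3 = 68.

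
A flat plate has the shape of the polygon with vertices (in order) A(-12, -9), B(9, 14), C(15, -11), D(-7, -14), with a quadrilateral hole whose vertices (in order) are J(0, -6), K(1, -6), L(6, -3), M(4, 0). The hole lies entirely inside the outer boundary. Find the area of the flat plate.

380.5

Outer boundary:
Σ = (-87) + (-309) + (-287) + (-105) = -788
Area = |Σ|/2 = 394.
Hole:
Cross-terms: 6, 33, 12, -24  ⇒  Σ = 27
Area = |Σ|/2 = 13.5.
Net area = 394 − 13.5 = 380.5.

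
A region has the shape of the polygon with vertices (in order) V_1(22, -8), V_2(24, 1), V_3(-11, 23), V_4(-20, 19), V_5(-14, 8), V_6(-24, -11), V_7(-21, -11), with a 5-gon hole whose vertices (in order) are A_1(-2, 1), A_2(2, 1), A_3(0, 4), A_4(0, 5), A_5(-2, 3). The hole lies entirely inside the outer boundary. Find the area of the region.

952.5

Outer boundary:
V_1→V_2: (22)(1) − (24)(-8) = 214
V_2→V_3: (24)(23) − (-11)(1) = 563
V_3→V_4: (-11)(19) − (-20)(23) = 251
V_4→V_5: (-20)(8) − (-14)(19) = 106
V_5→V_6: (-14)(-11) − (-24)(8) = 346
V_6→V_7: (-24)(-11) − (-21)(-11) = 33
V_7→V_1: (-21)(-8) − (22)(-11) = 410
Σ = 1923
Area = |Σ|/2 = 961.5.
Hole:
Apply the shoelace formula: 2A = Σ (x_i·y_{i+1} − x_{i+1}·y_i), indices taken mod 5.
A_1→A_2: (-2)(1) − (2)(1) = -4
A_2→A_3: (2)(4) − (0)(1) = 8
A_3→A_4: (0)(5) − (0)(4) = 0
A_4→A_5: (0)(3) − (-2)(5) = 10
A_5→A_1: (-2)(1) − (-2)(3) = 4
Σ = 18
Area = |Σ|/2 = 9.
Net area = 961.5 − 9 = 952.5.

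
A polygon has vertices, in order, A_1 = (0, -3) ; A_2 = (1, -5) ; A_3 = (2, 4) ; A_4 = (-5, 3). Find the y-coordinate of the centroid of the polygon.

24/29

Apply the surveyor's formula. First the cross-terms c_i = x_i·y_{i+1} − x_{i+1}·y_i:
  3, 14, 26, 15  ⇒  2A = 58, A = 29.
Then Σ (y_i + y_{i+1})·c_i = 144, so ȳ = 144 / (6·29) = 24/29.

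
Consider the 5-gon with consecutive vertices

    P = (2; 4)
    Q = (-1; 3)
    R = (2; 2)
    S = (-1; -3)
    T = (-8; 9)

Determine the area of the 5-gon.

42.5

Apply Gauss's area formula: 2A = Σ (x_i·y_{i+1} − x_{i+1}·y_i), indices taken mod 5.
Σ = (10) + (-8) + (-4) + (-33) + (-50) = -85
Area = |Σ|/2 = 42.5.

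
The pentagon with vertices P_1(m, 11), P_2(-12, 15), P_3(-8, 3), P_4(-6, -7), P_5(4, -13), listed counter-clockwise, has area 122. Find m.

-7

Write out the shoelace sum; only the two edges meeting at P_1 involve m:
2·Area = [(4·11 − m·(-13)) + (m·15 − (-12)·11)] + 264
       = 28·m + 440 = 244
⇒ m = -7.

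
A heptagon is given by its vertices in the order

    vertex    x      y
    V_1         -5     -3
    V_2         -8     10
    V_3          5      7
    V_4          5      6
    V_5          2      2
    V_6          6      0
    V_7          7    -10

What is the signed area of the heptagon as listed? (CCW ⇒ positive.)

-165

Cross-terms: -74, -106, -5, -2, -12, -60, -71  ⇒  Σ = -330
Signed area = Σ/2 = -165 (negative ⇒ clockwise traversal).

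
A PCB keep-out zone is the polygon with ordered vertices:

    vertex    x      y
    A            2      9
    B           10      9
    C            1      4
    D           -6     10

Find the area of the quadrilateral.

A→B: (2)(9) − (10)(9) = -72
B→C: (10)(4) − (1)(9) = 31
C→D: (1)(10) − (-6)(4) = 34
D→A: (-6)(9) − (2)(10) = -74
Σ = -81
Area = |Σ|/2 = 40.5.

40.5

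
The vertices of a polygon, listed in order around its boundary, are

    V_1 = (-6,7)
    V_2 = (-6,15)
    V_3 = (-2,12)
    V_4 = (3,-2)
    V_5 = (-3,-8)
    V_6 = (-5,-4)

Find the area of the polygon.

Apply Gauss's area formula: 2A = Σ (x_i·y_{i+1} − x_{i+1}·y_i), indices taken mod 6.
Σ = (-48) + (-42) + (-32) + (-30) + (-28) + (-59) = -239
Area = |Σ|/2 = 119.5.

119.5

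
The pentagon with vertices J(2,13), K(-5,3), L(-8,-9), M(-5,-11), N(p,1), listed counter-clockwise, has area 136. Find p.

Write out the shoelace sum; only the two edges meeting at N involve p:
2·Area = [((-5)·1 − p·(-11)) + (p·13 − 2·1)] + 183
       = 24·p + 176 = 272
⇒ p = 4.

4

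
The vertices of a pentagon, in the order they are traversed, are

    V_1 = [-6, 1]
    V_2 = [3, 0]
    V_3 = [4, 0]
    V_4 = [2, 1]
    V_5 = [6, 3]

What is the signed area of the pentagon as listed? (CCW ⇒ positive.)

12.5

Apply the shoelace (surveyor's) formula: 2A = Σ (x_i·y_{i+1} − x_{i+1}·y_i), indices taken mod 5.
Σ = (-3) + (0) + (4) + (0) + (24) = 25
Signed area = Σ/2 = 12.5 (positive ⇒ counter-clockwise traversal).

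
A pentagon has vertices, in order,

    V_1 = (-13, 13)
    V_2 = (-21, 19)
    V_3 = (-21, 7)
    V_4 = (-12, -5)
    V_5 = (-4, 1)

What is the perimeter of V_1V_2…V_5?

|V_1V_2| = √((-8)² + (6)²) = √100 = 10
|V_2V_3| = √((0)² + (-12)²) = √144 = 12
|V_3V_4| = √((9)² + (-12)²) = √225 = 15
|V_4V_5| = √((8)² + (6)²) = √100 = 10
|V_5V_1| = √((-9)² + (12)²) = √225 = 15
Perimeter = 10 + 12 + 15 + 10 + 15 = 62.

62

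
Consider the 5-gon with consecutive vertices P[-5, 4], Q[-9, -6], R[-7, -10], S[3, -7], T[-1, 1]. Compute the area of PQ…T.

Apply Gauss's area formula: 2A = Σ (x_i·y_{i+1} − x_{i+1}·y_i), indices taken mod 5.
Σ = (66) + (48) + (79) + (-4) + (1) = 190
Area = |Σ|/2 = 95.

95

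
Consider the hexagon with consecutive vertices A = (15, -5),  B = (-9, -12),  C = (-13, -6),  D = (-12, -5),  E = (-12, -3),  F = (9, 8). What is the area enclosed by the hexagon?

296

A→B: (15)(-12) − (-9)(-5) = -225
B→C: (-9)(-6) − (-13)(-12) = -102
C→D: (-13)(-5) − (-12)(-6) = -7
D→E: (-12)(-3) − (-12)(-5) = -24
E→F: (-12)(8) − (9)(-3) = -69
F→A: (9)(-5) − (15)(8) = -165
Σ = -592
Area = |Σ|/2 = 296.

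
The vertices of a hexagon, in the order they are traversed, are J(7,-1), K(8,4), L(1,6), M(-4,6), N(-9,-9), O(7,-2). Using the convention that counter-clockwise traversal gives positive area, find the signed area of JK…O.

144

Cross-terms: 36, 44, 30, 90, 81, 7  ⇒  Σ = 288
Signed area = Σ/2 = 144 (positive ⇒ counter-clockwise traversal).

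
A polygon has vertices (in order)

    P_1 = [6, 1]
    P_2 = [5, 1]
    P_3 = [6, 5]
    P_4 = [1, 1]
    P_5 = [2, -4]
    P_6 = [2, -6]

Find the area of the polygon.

Apply the surveyor's formula: 2A = Σ (x_i·y_{i+1} − x_{i+1}·y_i), indices taken mod 6.
Σ = (1) + (19) + (1) + (-6) + (-4) + (38) = 49
Area = |Σ|/2 = 24.5.

24.5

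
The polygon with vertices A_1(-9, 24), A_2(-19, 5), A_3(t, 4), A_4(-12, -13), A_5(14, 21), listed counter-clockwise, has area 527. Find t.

-12

The doubled signed area Σ (x_i y_{i+1} − x_{i+1} y_i) is linear in t.
With t=0 it equals 838; the coefficient of t is -18 (from the two edges through A_3).
So -18·t + 838 = 2·527 = 1054 ⇒ t = -12.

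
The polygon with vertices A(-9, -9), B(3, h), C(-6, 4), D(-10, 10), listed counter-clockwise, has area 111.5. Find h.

-8

The doubled signed area Σ (x_i y_{i+1} − x_{i+1} y_i) is linear in h.
With h=0 it equals 199; the coefficient of h is -3 (from the two edges through B).
So -3·h + 199 = 2·111.5 = 223 ⇒ h = -8.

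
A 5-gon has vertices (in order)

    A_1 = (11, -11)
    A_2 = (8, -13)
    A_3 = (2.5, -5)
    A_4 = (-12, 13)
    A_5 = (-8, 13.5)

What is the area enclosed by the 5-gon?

Σ = (-55) + (-7.5) + (-27.5) + (-58) + (-60.5) = -208.5
Area = |Σ|/2 = 104.25.

104.25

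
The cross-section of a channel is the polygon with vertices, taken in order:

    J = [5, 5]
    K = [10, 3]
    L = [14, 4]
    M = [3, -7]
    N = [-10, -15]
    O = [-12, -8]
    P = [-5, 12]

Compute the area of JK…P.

Σ = (-35) + (-2) + (-110) + (-115) + (-100) + (-184) + (-85) = -631
Area = |Σ|/2 = 315.5.

315.5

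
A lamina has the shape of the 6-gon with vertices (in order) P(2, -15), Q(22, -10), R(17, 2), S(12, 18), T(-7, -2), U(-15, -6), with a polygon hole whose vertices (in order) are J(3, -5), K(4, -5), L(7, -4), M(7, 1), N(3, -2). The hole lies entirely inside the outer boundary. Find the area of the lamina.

562

Outer boundary:
Apply the shoelace formula: 2A = Σ (x_i·y_{i+1} − x_{i+1}·y_i), indices taken mod 6.
Σ = (310) + (214) + (282) + (102) + (12) + (237) = 1157
Area = |Σ|/2 = 578.5.
Hole:
Apply the shoelace (surveyor's) formula: 2A = Σ (x_i·y_{i+1} − x_{i+1}·y_i), indices taken mod 5.
Cross-terms: 5, 19, 35, -17, -9  ⇒  Σ = 33
Area = |Σ|/2 = 16.5.
Net area = 578.5 − 16.5 = 562.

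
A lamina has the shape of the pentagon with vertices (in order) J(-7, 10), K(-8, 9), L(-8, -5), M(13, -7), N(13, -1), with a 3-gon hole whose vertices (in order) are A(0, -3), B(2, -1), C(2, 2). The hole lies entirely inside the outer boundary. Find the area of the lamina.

222.5

Outer boundary:
Σ = (17) + (112) + (121) + (78) + (123) = 451
Area = |Σ|/2 = 225.5.
Hole:
Σ = (6) + (6) + (-6) = 6
Area = |Σ|/2 = 3.
Net area = 225.5 − 3 = 222.5.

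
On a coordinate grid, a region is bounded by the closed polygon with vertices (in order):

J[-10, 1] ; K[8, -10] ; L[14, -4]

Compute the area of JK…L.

87

Apply the shoelace formula: 2A = Σ (x_i·y_{i+1} − x_{i+1}·y_i), indices taken mod 3.
Cross-terms: 92, 108, -26  ⇒  Σ = 174
Area = |Σ|/2 = 87.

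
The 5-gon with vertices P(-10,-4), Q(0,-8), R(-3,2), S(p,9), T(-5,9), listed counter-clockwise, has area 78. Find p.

Write out the shoelace sum; only the two edges meeting at S involve p:
2·Area = [((-3)·9 − p·2) + (p·9 − (-5)·9)] + 166
       = 7·p + 184 = 156
⇒ p = -4.

-4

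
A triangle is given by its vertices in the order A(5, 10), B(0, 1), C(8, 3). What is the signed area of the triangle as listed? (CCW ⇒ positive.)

Apply the surveyor's formula: 2A = Σ (x_i·y_{i+1} − x_{i+1}·y_i), indices taken mod 3.
Cross-terms: 5, -8, 65  ⇒  Σ = 62
Signed area = Σ/2 = 31 (positive ⇒ counter-clockwise traversal).

31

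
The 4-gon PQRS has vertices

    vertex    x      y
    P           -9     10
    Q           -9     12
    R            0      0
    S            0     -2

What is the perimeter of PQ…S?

34

|PQ| = √((0)² + (2)²) = √4 = 2
|QR| = √((9)² + (-12)²) = √225 = 15
|RS| = √((0)² + (-2)²) = √4 = 2
|SP| = √((-9)² + (12)²) = √225 = 15
Perimeter = 2 + 15 + 2 + 15 = 34.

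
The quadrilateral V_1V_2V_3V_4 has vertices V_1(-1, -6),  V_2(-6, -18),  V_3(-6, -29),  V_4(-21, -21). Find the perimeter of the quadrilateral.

66

|V_1V_2| = √((-5)² + (-12)²) = √169 = 13
|V_2V_3| = √((0)² + (-11)²) = √121 = 11
|V_3V_4| = √((-15)² + (8)²) = √289 = 17
|V_4V_1| = √((20)² + (15)²) = √625 = 25
Perimeter = 13 + 11 + 17 + 25 = 66.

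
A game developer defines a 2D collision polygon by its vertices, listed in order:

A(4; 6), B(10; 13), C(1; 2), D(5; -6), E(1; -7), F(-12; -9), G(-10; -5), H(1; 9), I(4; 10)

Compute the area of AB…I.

Σ = (-8) + (7) + (-16) + (-29) + (-93) + (-30) + (-85) + (-26) + (-16) = -296
Area = |Σ|/2 = 148.

148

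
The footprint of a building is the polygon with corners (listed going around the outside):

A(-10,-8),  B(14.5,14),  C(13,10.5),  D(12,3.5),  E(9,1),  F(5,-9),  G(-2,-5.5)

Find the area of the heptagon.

Apply the shoelace formula: 2A = Σ (x_i·y_{i+1} − x_{i+1}·y_i), indices taken mod 7.
Σ = (-24) + (-29.75) + (-80.5) + (-19.5) + (-86) + (-45.5) + (-39) = -324.25
Area = |Σ|/2 = 162.125.

162.125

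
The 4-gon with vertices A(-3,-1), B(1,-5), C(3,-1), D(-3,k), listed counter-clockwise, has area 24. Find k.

Write out the shoelace sum; only the two edges meeting at D involve k:
2·Area = [(3·k − (-3)·(-1)) + ((-3)·(-1) − (-3)·k)] + 30
       = 6·k + 30 = 48
⇒ k = 3.

3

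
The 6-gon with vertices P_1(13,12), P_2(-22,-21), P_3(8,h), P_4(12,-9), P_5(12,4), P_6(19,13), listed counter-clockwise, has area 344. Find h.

The doubled signed area Σ (x_i y_{i+1} − x_{i+1} y_i) is linear in h.
With h=0 it equals 382; the coefficient of h is -34 (from the two edges through P_3).
So -34·h + 382 = 2·344 = 688 ⇒ h = -9.

-9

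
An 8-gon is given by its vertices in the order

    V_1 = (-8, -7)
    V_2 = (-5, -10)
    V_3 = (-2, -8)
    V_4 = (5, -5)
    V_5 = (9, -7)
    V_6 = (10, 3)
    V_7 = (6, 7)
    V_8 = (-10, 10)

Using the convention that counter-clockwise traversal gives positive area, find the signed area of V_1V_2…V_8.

Σ = (45) + (20) + (50) + (10) + (97) + (52) + (130) + (150) = 554
Signed area = Σ/2 = 277 (positive ⇒ counter-clockwise traversal).

277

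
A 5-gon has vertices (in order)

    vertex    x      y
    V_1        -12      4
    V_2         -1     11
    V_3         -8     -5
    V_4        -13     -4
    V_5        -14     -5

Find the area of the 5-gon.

87.5

Σ = (-128) + (93) + (-33) + (9) + (-116) = -175
Area = |Σ|/2 = 87.5.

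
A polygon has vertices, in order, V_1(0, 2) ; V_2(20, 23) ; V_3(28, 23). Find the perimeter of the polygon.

72

|V_1V_2| = √((20)² + (21)²) = √841 = 29
|V_2V_3| = √((8)² + (0)²) = √64 = 8
|V_3V_1| = √((-28)² + (-21)²) = √1225 = 35
Perimeter = 29 + 8 + 35 = 72.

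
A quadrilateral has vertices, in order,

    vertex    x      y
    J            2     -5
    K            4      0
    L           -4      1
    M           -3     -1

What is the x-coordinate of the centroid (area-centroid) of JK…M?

0.375

Apply the shoelace formula. First the cross-terms c_i = x_i·y_{i+1} − x_{i+1}·y_i:
  20, 4, 7, 17  ⇒  2A = 48, A = 24.
Then Σ (x_i + x_{i+1})·c_i = 54, so x̄ = 54 / (6·24) = 0.375.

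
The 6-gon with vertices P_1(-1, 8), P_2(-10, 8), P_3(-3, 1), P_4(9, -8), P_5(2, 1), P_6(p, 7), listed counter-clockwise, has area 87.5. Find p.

4

The doubled signed area Σ (x_i y_{i+1} − x_{i+1} y_i) is linear in p.
With p=0 it equals 147; the coefficient of p is 7 (from the two edges through P_6).
So 7·p + 147 = 2·87.5 = 175 ⇒ p = 4.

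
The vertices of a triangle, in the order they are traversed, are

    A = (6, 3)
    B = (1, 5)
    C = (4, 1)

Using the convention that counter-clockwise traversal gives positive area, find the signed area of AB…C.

Apply the shoelace (surveyor's) formula: 2A = Σ (x_i·y_{i+1} − x_{i+1}·y_i), indices taken mod 3.
A→B: (6)(5) − (1)(3) = 27
B→C: (1)(1) − (4)(5) = -19
C→A: (4)(3) − (6)(1) = 6
Σ = 14
Signed area = Σ/2 = 7 (positive ⇒ counter-clockwise traversal).

7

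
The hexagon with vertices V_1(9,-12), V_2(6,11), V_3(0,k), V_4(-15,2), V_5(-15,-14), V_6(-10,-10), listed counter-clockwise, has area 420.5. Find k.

The doubled signed area Σ (x_i y_{i+1} − x_{i+1} y_i) is linear in k.
With k=0 it equals 631; the coefficient of k is 21 (from the two edges through V_3).
So 21·k + 631 = 2·420.5 = 841 ⇒ k = 10.

10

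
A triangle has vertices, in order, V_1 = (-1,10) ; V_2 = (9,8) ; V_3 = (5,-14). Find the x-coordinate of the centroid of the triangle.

13/3

Apply Gauss's area formula. First the cross-terms c_i = x_i·y_{i+1} − x_{i+1}·y_i:
  -98, -166, 36  ⇒  2A = -228, A = -114.
Then Σ (x_i + x_{i+1})·c_i = -2964, so x̄ = -2964 / (6·(-114)) = 13/3.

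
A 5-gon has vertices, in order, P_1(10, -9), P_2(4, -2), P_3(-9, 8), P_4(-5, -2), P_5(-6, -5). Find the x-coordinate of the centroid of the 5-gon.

Apply the shoelace (surveyor's) formula. First the cross-terms c_i = x_i·y_{i+1} − x_{i+1}·y_i:
  16, 14, 58, 13, 104  ⇒  2A = 205, A = 102.5.
Then Σ (x_i + x_{i+1})·c_i = -385, so x̄ = -385 / (6·102.5) = -77/123.

-77/123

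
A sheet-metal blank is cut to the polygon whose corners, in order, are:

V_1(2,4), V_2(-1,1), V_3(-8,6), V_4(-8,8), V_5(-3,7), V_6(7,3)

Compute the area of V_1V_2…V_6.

38

Apply Gauss's area formula: 2A = Σ (x_i·y_{i+1} − x_{i+1}·y_i), indices taken mod 6.
Σ = (6) + (2) + (-16) + (-32) + (-58) + (22) = -76
Area = |Σ|/2 = 38.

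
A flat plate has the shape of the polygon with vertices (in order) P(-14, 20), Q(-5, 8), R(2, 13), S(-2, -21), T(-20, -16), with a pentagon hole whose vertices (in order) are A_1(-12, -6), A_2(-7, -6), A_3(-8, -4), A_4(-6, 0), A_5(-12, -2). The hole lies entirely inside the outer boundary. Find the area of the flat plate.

Outer boundary:
Apply Gauss's area formula: 2A = Σ (x_i·y_{i+1} − x_{i+1}·y_i), indices taken mod 5.
Σ = (-12) + (-81) + (-16) + (-388) + (-624) = -1121
Area = |Σ|/2 = 560.5.
Hole:
Apply the surveyor's formula: 2A = Σ (x_i·y_{i+1} − x_{i+1}·y_i), indices taken mod 5.
A_1→A_2: (-12)(-6) − (-7)(-6) = 30
A_2→A_3: (-7)(-4) − (-8)(-6) = -20
A_3→A_4: (-8)(0) − (-6)(-4) = -24
A_4→A_5: (-6)(-2) − (-12)(0) = 12
A_5→A_1: (-12)(-6) − (-12)(-2) = 48
Σ = 46
Area = |Σ|/2 = 23.
Net area = 560.5 − 23 = 537.5.

537.5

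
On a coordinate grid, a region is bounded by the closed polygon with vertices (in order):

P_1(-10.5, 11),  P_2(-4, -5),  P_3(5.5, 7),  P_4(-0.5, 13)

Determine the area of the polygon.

151

Σ = (96.5) + (-0.5) + (75) + (131) = 302
Area = |Σ|/2 = 151.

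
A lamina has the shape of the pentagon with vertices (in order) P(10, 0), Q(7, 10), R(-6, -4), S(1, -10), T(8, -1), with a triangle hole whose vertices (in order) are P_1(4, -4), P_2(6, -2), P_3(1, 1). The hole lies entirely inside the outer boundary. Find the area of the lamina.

134.5

Outer boundary:
Apply the surveyor's formula: 2A = Σ (x_i·y_{i+1} − x_{i+1}·y_i), indices taken mod 5.
Cross-terms: 100, 32, 64, 79, 10  ⇒  Σ = 285
Area = |Σ|/2 = 142.5.
Hole:
P_1→P_2: (4)(-2) − (6)(-4) = 16
P_2→P_3: (6)(1) − (1)(-2) = 8
P_3→P_1: (1)(-4) − (4)(1) = -8
Σ = 16
Area = |Σ|/2 = 8.
Net area = 142.5 − 8 = 134.5.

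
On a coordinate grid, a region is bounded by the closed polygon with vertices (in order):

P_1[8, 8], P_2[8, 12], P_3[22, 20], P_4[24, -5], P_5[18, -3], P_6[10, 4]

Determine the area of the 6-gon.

Σ = (32) + (-104) + (-590) + (18) + (102) + (48) = -494
Area = |Σ|/2 = 247.

247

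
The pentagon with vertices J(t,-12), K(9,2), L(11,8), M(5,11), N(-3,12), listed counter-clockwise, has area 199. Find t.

The doubled signed area Σ (x_i y_{i+1} − x_{i+1} y_i) is linear in t.
With t=0 it equals 368; the coefficient of t is -10 (from the two edges through J).
So -10·t + 368 = 2·199 = 398 ⇒ t = -3.

-3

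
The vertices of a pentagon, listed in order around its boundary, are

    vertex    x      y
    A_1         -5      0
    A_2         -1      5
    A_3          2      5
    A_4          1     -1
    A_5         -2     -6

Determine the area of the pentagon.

Apply the surveyor's formula: 2A = Σ (x_i·y_{i+1} − x_{i+1}·y_i), indices taken mod 5.
Σ = (-25) + (-15) + (-7) + (-8) + (-30) = -85
Area = |Σ|/2 = 42.5.

42.5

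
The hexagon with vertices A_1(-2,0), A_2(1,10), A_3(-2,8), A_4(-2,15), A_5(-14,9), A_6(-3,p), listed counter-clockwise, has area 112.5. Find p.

Write out the shoelace sum; only the two edges meeting at A_6 involve p:
2·Area = [((-14)·p − (-3)·9) + ((-3)·0 − (-2)·p)] + 186
       = -12·p + 213 = 225
⇒ p = -1.

-1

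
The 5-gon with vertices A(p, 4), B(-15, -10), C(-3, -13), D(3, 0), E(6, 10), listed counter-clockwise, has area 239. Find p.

Write out the shoelace sum; only the two edges meeting at A involve p:
2·Area = [(6·4 − p·10) + (p·(-10) − (-15)·4)] + 234
       = -20·p + 318 = 478
⇒ p = -8.

-8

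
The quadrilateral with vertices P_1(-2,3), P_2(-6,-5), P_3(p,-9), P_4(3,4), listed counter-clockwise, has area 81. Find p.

4

Write out the shoelace sum; only the two edges meeting at P_3 involve p:
2·Area = [((-6)·(-9) − p·(-5)) + (p·4 − 3·(-9))] + 45
       = 9·p + 126 = 162
⇒ p = 4.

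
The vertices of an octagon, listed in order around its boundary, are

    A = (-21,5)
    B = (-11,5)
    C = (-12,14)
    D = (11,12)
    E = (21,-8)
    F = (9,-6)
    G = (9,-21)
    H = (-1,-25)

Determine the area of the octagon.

873.5

Apply the shoelace formula: 2A = Σ (x_i·y_{i+1} − x_{i+1}·y_i), indices taken mod 8.
Σ = (-50) + (-94) + (-298) + (-340) + (-54) + (-135) + (-246) + (-530) = -1747
Area = |Σ|/2 = 873.5.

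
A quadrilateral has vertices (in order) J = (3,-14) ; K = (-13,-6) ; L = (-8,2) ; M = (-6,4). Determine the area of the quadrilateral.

111

Apply the shoelace formula: 2A = Σ (x_i·y_{i+1} − x_{i+1}·y_i), indices taken mod 4.
Cross-terms: -200, -74, -20, 72  ⇒  Σ = -222
Area = |Σ|/2 = 111.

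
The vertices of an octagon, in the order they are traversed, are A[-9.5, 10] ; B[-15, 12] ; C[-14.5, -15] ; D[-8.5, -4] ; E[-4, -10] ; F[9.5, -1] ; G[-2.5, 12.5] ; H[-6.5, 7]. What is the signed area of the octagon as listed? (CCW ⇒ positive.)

357.5

Cross-terms: 36, 399, -69.5, 69, 99, 116.25, 63.75, 1.5  ⇒  Σ = 715
Signed area = Σ/2 = 357.5 (positive ⇒ counter-clockwise traversal).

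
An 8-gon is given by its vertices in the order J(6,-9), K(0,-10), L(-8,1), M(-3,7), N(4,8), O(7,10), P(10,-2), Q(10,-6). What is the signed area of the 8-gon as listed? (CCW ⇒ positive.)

-234.5

Σ = (-60) + (-80) + (-53) + (-52) + (-16) + (-114) + (-40) + (-54) = -469
Signed area = Σ/2 = -234.5 (negative ⇒ clockwise traversal).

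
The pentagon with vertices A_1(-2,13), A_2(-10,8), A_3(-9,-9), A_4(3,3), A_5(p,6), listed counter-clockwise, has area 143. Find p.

The doubled signed area Σ (x_i y_{i+1} − x_{i+1} y_i) is linear in p.
With p=0 it equals 306; the coefficient of p is 10 (from the two edges through A_5).
So 10·p + 306 = 2·143 = 286 ⇒ p = -2.

-2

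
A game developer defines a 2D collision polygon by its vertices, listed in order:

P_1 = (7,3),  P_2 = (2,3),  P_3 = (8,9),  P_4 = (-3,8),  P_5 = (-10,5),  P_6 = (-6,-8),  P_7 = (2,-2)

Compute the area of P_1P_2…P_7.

161.5

P_1→P_2: (7)(3) − (2)(3) = 15
P_2→P_3: (2)(9) − (8)(3) = -6
P_3→P_4: (8)(8) − (-3)(9) = 91
P_4→P_5: (-3)(5) − (-10)(8) = 65
P_5→P_6: (-10)(-8) − (-6)(5) = 110
P_6→P_7: (-6)(-2) − (2)(-8) = 28
P_7→P_1: (2)(3) − (7)(-2) = 20
Σ = 323
Area = |Σ|/2 = 161.5.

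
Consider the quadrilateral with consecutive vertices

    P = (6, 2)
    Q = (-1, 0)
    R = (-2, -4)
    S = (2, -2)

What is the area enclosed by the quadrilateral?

17

Apply the surveyor's formula: 2A = Σ (x_i·y_{i+1} − x_{i+1}·y_i), indices taken mod 4.
P→Q: (6)(0) − (-1)(2) = 2
Q→R: (-1)(-4) − (-2)(0) = 4
R→S: (-2)(-2) − (2)(-4) = 12
S→P: (2)(2) − (6)(-2) = 16
Σ = 34
Area = |Σ|/2 = 17.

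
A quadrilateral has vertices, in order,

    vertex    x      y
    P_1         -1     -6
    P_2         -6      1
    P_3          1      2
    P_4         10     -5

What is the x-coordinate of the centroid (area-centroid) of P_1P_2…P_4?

134/105

Apply the shoelace formula. First the cross-terms c_i = x_i·y_{i+1} − x_{i+1}·y_i:
  -37, -13, -25, -65  ⇒  2A = -140, A = -70.
Then Σ (x_i + x_{i+1})·c_i = -536, so x̄ = -536 / (6·(-70)) = 134/105.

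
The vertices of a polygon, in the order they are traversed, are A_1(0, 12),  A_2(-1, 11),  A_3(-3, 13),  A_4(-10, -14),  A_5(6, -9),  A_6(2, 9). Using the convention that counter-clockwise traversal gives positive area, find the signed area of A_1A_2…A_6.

237

Σ = (12) + (20) + (172) + (174) + (72) + (24) = 474
Signed area = Σ/2 = 237 (positive ⇒ counter-clockwise traversal).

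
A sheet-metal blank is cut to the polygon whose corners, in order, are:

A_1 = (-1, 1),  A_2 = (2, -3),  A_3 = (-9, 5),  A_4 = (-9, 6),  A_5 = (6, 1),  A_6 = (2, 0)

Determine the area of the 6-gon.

A_1→A_2: (-1)(-3) − (2)(1) = 1
A_2→A_3: (2)(5) − (-9)(-3) = -17
A_3→A_4: (-9)(6) − (-9)(5) = -9
A_4→A_5: (-9)(1) − (6)(6) = -45
A_5→A_6: (6)(0) − (2)(1) = -2
A_6→A_1: (2)(1) − (-1)(0) = 2
Σ = -70
Area = |Σ|/2 = 35.

35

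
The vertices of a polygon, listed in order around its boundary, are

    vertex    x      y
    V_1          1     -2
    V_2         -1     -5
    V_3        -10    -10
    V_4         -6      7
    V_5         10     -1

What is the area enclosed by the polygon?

Apply the surveyor's formula: 2A = Σ (x_i·y_{i+1} − x_{i+1}·y_i), indices taken mod 5.
Σ = (-7) + (-40) + (-130) + (-64) + (-19) = -260
Area = |Σ|/2 = 130.

130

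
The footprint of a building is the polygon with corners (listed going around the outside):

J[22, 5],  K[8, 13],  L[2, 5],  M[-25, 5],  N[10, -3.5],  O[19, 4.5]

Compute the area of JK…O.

270

Cross-terms: 246, 14, 135, 37.5, 111.5, -4  ⇒  Σ = 540
Area = |Σ|/2 = 270.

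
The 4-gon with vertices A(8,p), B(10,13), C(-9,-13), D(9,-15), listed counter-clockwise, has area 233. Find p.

-3

The doubled signed area Σ (x_i y_{i+1} − x_{i+1} y_i) is linear in p.
With p=0 it equals 463; the coefficient of p is -1 (from the two edges through A).
So -1·p + 463 = 2·233 = 466 ⇒ p = -3.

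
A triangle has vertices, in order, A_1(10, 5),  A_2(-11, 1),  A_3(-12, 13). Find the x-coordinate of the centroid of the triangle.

Apply the shoelace (surveyor's) formula. First the cross-terms c_i = x_i·y_{i+1} − x_{i+1}·y_i:
  65, -131, -190  ⇒  2A = -256, A = -128.
Then Σ (x_i + x_{i+1})·c_i = 3328, so x̄ = 3328 / (6·(-128)) = -13/3.

-13/3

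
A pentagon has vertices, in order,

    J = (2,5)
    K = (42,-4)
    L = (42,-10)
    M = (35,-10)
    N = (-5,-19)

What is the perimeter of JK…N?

|JK| = √((40)² + (-9)²) = √1681 = 41
|KL| = √((0)² + (-6)²) = √36 = 6
|LM| = √((-7)² + (0)²) = √49 = 7
|MN| = √((-40)² + (-9)²) = √1681 = 41
|NJ| = √((7)² + (24)²) = √625 = 25
Perimeter = 41 + 6 + 7 + 41 + 25 = 120.

120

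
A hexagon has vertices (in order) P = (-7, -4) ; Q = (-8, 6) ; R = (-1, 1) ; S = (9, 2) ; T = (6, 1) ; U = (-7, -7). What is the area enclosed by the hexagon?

73

Σ = (-74) + (-2) + (-11) + (-3) + (-35) + (-21) = -146
Area = |Σ|/2 = 73.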